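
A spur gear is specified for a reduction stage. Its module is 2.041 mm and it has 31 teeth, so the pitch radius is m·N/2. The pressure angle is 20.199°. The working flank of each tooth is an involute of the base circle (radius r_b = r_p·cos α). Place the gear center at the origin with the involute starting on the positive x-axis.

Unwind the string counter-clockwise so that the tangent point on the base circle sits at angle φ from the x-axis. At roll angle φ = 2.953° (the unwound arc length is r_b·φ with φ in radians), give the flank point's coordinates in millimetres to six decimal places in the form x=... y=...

x=29.729294 y=0.001355

pitch radius r_p = m·N/2 = 2.041·31/2 = 31.635500
base radius r_b = r_p·cos α = 31.635500·cos 20.199° = 29.689887
roll angle φ = 2.953° = 0.05153957 rad
x = r_b·(cos φ + φ·sin φ) = 29.689887·(0.99867213 + 0.05153957·0.05151676) = 29.729294
y = r_b·(sin φ − φ·cos φ) = 29.689887·(0.05151676 − 0.05153957·0.99867213) = 0.001355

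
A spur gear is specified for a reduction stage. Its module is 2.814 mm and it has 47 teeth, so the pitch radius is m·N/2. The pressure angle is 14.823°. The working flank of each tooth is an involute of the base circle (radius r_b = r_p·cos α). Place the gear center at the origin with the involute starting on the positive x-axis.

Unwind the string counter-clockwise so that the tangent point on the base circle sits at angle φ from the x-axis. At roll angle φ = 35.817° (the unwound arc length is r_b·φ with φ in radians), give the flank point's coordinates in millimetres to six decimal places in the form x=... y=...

pitch radius r_p = m·N/2 = 2.814·47/2 = 66.129000
base radius r_b = r_p·cos α = 66.129000·cos 14.823° = 63.928278
roll angle φ = 35.817° = 0.62512458 rad
x = r_b·(cos φ + φ·sin φ) = 63.928278·(0.81089022 + 0.62512458·0.58519830) = 75.225175
y = r_b·(sin φ − φ·cos φ) = 63.928278·(0.58519830 − 0.62512458·0.81089022) = 5.005002

x=75.225175 y=5.005002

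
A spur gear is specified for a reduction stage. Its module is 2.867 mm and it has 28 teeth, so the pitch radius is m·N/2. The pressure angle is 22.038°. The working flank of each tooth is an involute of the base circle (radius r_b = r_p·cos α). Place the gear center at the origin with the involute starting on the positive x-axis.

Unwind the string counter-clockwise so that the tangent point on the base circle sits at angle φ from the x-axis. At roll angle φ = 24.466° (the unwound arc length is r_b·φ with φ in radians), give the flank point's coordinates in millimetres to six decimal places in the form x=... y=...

pitch radius r_p = m·N/2 = 2.867·28/2 = 40.138000
base radius r_b = r_p·cos α = 40.138000·cos 22.038° = 37.205325
roll angle φ = 24.466° = 0.42701225 rad
x = r_b·(cos φ + φ·sin φ) = 37.205325·(0.91020719 + 0.42701225·0.41415319) = 40.444260
y = r_b·(sin φ − φ·cos φ) = 37.205325·(0.41415319 − 0.42701225·0.91020719) = 0.948124

x=40.444260 y=0.948124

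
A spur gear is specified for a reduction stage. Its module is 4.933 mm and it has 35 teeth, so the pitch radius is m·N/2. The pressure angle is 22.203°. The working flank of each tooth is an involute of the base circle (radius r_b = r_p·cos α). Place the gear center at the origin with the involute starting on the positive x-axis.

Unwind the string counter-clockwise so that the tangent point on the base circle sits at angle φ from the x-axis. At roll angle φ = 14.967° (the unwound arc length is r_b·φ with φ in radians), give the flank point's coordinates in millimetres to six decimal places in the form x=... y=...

pitch radius r_p = m·N/2 = 4.933·35/2 = 86.327500
base radius r_b = r_p·cos α = 86.327500·cos 22.203° = 79.926385
roll angle φ = 14.967° = 0.26122343 rad
x = r_b·(cos φ + φ·sin φ) = 79.926385·(0.96607474 + 0.26122343·0.25826267) = 82.607036
y = r_b·(sin φ − φ·cos φ) = 79.926385·(0.25826267 − 0.26122343·0.96607474) = 0.471671

x=82.607036 y=0.471671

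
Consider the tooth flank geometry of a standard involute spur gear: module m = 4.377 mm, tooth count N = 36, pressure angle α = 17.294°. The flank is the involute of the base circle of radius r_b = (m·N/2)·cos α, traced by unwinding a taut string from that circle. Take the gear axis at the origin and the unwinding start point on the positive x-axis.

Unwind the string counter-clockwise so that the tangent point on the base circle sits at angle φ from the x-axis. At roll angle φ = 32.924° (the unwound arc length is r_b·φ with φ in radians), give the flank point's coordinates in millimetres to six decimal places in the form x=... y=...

x=86.637249 y=4.602540

pitch radius r_p = m·N/2 = 4.377·36/2 = 78.786000
base radius r_b = r_p·cos α = 78.786000·cos 17.294° = 75.224237
roll angle φ = 32.924° = 0.57463220 rad
x = r_b·(cos φ + φ·sin φ) = 75.224237·(0.83939227 + 0.57463220·0.54352610) = 86.637249
y = r_b·(sin φ − φ·cos φ) = 75.224237·(0.54352610 − 0.57463220·0.83939227) = 4.602540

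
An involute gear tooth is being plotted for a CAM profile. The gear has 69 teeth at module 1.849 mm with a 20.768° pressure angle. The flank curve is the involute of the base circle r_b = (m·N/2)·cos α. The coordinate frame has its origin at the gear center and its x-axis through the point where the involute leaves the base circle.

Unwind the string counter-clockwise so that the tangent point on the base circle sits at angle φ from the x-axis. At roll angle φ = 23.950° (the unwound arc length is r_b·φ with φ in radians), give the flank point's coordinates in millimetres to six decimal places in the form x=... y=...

x=64.631135 y=1.426917

pitch radius r_p = m·N/2 = 1.849·69/2 = 63.790500
base radius r_b = r_p·cos α = 63.790500·cos 20.768° = 59.645640
roll angle φ = 23.950° = 0.41800636 rad
x = r_b·(cos φ + φ·sin φ) = 59.645640·(0.91390005 + 0.41800636·0.40593927) = 64.631135
y = r_b·(sin φ − φ·cos φ) = 59.645640·(0.40593927 − 0.41800636·0.91390005) = 1.426917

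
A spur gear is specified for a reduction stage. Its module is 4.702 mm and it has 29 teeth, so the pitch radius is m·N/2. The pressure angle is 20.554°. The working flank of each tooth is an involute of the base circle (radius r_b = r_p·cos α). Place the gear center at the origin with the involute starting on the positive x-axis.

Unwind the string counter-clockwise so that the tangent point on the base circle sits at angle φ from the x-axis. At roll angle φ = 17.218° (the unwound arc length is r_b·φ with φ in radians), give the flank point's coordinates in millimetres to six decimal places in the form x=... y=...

pitch radius r_p = m·N/2 = 4.702·29/2 = 68.179000
base radius r_b = r_p·cos α = 68.179000·cos 20.554° = 63.838841
roll angle φ = 17.218° = 0.30051079 rad
x = r_b·(cos φ + φ·sin φ) = 63.838841·(0.95518542 + 0.30051079·0.29600814) = 66.656628
y = r_b·(sin φ − φ·cos φ) = 63.838841·(0.29600814 − 0.30051079·0.95518542) = 0.572291

x=66.656628 y=0.572291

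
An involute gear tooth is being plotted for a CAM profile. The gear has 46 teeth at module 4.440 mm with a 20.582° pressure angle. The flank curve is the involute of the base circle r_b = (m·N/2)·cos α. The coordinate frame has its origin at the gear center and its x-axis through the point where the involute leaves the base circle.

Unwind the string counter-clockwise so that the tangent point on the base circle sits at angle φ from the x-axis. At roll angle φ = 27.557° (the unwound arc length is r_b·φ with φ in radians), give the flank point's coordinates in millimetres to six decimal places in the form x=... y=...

pitch radius r_p = m·N/2 = 4.440·46/2 = 102.120000
base radius r_b = r_p·cos α = 102.120000·cos 20.582° = 95.601683
roll angle φ = 27.557° = 0.48096038 rad
x = r_b·(cos φ + φ·sin φ) = 95.601683·(0.88655103 + 0.48096038·0.46263082) = 106.027823
y = r_b·(sin φ − φ·cos φ) = 95.601683·(0.46263082 − 0.48096038·0.88655103) = 3.464117

x=106.027823 y=3.464117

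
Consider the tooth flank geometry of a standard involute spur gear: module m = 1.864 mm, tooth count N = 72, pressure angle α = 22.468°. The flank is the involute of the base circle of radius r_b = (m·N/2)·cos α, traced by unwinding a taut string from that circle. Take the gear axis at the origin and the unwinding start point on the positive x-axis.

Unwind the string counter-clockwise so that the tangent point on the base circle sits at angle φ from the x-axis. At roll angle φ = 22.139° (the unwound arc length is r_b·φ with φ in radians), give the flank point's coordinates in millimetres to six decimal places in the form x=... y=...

pitch radius r_p = m·N/2 = 1.864·72/2 = 67.104000
base radius r_b = r_p·cos α = 67.104000·cos 22.468° = 62.010345
roll angle φ = 22.139° = 0.38639844 rad
x = r_b·(cos φ + φ·sin φ) = 62.010345·(0.92627233 + 0.38639844·0.37685484) = 66.468172
y = r_b·(sin φ − φ·cos φ) = 62.010345·(0.37685484 − 0.38639844·0.92627233) = 1.174765

x=66.468172 y=1.174765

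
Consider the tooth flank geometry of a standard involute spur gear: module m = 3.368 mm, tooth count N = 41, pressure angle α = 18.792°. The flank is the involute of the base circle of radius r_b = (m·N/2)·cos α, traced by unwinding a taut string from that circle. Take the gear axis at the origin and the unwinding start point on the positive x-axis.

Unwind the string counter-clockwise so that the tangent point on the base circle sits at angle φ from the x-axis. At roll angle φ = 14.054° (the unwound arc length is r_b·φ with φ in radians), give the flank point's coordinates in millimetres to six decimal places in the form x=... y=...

pitch radius r_p = m·N/2 = 3.368·41/2 = 69.044000
base radius r_b = r_p·cos α = 69.044000·cos 18.792° = 65.363558
roll angle φ = 14.054° = 0.24528857 rad
x = r_b·(cos φ + φ·sin φ) = 65.363558·(0.97006729 + 0.24528857·0.24283627) = 67.300427
y = r_b·(sin φ − φ·cos φ) = 65.363558·(0.24283627 − 0.24528857·0.97006729) = 0.319618

x=67.300427 y=0.319618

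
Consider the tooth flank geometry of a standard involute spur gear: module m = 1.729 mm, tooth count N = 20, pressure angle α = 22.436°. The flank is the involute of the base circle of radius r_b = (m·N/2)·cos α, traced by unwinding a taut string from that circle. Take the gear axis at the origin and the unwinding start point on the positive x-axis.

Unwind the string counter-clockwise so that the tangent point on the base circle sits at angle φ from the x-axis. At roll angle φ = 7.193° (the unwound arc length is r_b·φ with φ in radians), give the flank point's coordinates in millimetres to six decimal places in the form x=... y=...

pitch radius r_p = m·N/2 = 1.729·20/2 = 17.290000
base radius r_b = r_p·cos α = 17.290000·cos 22.436° = 15.981258
roll angle φ = 7.193° = 0.12554153 rad
x = r_b·(cos φ + φ·sin φ) = 15.981258·(0.99213001 + 0.12554153·0.12521202) = 16.106700
y = r_b·(sin φ − φ·cos φ) = 15.981258·(0.12521202 − 0.12554153·0.99213001) = 0.010524

x=16.106700 y=0.010524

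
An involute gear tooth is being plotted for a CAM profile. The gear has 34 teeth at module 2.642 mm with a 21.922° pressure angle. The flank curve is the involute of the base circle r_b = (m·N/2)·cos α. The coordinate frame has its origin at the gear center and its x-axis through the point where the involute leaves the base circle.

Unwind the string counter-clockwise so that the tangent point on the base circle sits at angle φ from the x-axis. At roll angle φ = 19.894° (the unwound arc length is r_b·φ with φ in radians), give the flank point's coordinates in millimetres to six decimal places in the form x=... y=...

x=44.102834 y=0.574405

pitch radius r_p = m·N/2 = 2.642·34/2 = 44.914000
base radius r_b = r_p·cos α = 44.914000·cos 21.922° = 41.666402
roll angle φ = 19.894° = 0.34721580 rad
x = r_b·(cos φ + φ·sin φ) = 41.666402·(0.94032377 + 0.34721580·0.34028108) = 44.102834
y = r_b·(sin φ − φ·cos φ) = 41.666402·(0.34028108 − 0.34721580·0.94032377) = 0.574405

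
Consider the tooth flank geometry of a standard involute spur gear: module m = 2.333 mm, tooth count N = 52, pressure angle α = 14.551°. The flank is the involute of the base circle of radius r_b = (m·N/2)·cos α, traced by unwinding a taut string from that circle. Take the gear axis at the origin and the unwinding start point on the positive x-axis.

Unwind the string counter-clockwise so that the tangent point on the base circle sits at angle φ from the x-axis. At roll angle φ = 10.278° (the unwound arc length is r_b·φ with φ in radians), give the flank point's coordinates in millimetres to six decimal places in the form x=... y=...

pitch radius r_p = m·N/2 = 2.333·52/2 = 60.658000
base radius r_b = r_p·cos α = 60.658000·cos 14.551° = 58.712358
roll angle φ = 10.278° = 0.17938494 rad
x = r_b·(cos φ + φ·sin φ) = 58.712358·(0.98395362 + 0.17938494·0.17842442) = 59.649423
y = r_b·(sin φ − φ·cos φ) = 58.712358·(0.17842442 − 0.17938494·0.98395362) = 0.112608

x=59.649423 y=0.112608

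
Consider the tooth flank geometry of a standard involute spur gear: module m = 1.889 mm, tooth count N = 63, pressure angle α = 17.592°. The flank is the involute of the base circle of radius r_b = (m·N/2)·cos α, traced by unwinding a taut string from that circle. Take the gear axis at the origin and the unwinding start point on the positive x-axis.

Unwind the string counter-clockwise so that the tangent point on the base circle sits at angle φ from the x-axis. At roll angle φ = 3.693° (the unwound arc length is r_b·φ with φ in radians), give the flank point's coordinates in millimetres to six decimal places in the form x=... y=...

pitch radius r_p = m·N/2 = 1.889·63/2 = 59.503500
base radius r_b = r_p·cos α = 59.503500·cos 17.592° = 56.720693
roll angle φ = 3.693° = 0.06445501 rad
x = r_b·(cos φ + φ·sin φ) = 56.720693·(0.99792349 + 0.06445501·0.06441039) = 56.838392
y = r_b·(sin φ − φ·cos φ) = 56.720693·(0.06441039 − 0.06445501·0.99792349) = 0.005061

x=56.838392 y=0.005061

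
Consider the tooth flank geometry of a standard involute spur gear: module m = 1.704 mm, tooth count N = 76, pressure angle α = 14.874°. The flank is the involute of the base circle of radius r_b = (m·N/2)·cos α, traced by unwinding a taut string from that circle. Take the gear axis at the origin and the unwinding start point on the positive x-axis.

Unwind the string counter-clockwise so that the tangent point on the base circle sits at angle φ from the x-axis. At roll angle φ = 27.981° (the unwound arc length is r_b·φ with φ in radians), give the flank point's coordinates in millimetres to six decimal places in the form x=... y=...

pitch radius r_p = m·N/2 = 1.704·76/2 = 64.752000
base radius r_b = r_p·cos α = 64.752000·cos 14.874° = 62.582333
roll angle φ = 27.981° = 0.48836058 rad
x = r_b·(cos φ + φ·sin φ) = 62.582333·(0.88310323 + 0.48836058·0.46917874) = 69.606050
y = r_b·(sin φ − φ·cos φ) = 62.582333·(0.46917874 − 0.48836058·0.88310323) = 2.372242

x=69.606050 y=2.372242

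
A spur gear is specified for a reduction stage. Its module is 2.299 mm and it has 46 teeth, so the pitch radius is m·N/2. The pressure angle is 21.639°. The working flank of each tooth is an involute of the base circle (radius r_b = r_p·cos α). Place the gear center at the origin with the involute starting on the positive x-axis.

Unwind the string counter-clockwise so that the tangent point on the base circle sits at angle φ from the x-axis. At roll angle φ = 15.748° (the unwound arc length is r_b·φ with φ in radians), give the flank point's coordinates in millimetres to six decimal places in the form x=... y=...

x=50.972152 y=0.337622

pitch radius r_p = m·N/2 = 2.299·46/2 = 52.877000
base radius r_b = r_p·cos α = 52.877000·cos 21.639° = 49.150530
roll angle φ = 15.748° = 0.27485445 rad
x = r_b·(cos φ + φ·sin φ) = 49.150530·(0.96246471 + 0.27485445·0.27140685) = 50.972152
y = r_b·(sin φ − φ·cos φ) = 49.150530·(0.27140685 − 0.27485445·0.96246471) = 0.337622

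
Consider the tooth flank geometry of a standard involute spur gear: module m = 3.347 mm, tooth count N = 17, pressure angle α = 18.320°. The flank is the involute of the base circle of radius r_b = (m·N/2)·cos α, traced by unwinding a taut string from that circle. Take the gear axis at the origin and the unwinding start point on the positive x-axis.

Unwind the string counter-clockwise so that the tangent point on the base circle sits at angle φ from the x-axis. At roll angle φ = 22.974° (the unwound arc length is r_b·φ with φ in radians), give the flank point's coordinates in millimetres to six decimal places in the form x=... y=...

x=29.092187 y=0.571094

pitch radius r_p = m·N/2 = 3.347·17/2 = 28.449500
base radius r_b = r_p·cos α = 28.449500·cos 18.320° = 27.007560
roll angle φ = 22.974° = 0.40097194 rad
x = r_b·(cos φ + φ·sin φ) = 27.007560·(0.92068207 + 0.40097194·0.39031338) = 29.092187
y = r_b·(sin φ − φ·cos φ) = 27.007560·(0.39031338 − 0.40097194·0.92068207) = 0.571094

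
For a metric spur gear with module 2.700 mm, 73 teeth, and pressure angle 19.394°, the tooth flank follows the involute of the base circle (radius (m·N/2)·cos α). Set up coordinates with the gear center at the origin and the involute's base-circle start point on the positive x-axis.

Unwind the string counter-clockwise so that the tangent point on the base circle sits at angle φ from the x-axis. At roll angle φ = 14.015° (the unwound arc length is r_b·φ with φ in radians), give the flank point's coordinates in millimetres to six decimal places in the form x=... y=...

pitch radius r_p = m·N/2 = 2.700·73/2 = 98.550000
base radius r_b = r_p·cos α = 98.550000·cos 19.394° = 92.958020
roll angle φ = 14.015° = 0.24460789 rad
x = r_b·(cos φ + φ·sin φ) = 92.958020·(0.97023236 + 0.24460789·0.24217591) = 95.697539
y = r_b·(sin φ − φ·cos φ) = 92.958020·(0.24217591 − 0.24460789·0.97023236) = 0.450792

x=95.697539 y=0.450792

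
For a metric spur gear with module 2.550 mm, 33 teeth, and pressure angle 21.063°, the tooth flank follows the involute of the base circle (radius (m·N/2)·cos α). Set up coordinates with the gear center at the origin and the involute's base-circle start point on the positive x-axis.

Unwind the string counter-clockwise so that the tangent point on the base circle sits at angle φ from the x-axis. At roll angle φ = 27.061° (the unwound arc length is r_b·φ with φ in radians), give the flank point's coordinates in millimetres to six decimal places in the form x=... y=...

pitch radius r_p = m·N/2 = 2.550·33/2 = 42.075000
base radius r_b = r_p·cos α = 42.075000·cos 21.063° = 39.263793
roll angle φ = 27.061° = 0.47230355 rad
x = r_b·(cos φ + φ·sin φ) = 39.263793·(0.89052268 + 0.47230355·0.45493885) = 43.401879
y = r_b·(sin φ − φ·cos φ) = 39.263793·(0.45493885 − 0.47230355·0.89052268) = 1.348391

x=43.401879 y=1.348391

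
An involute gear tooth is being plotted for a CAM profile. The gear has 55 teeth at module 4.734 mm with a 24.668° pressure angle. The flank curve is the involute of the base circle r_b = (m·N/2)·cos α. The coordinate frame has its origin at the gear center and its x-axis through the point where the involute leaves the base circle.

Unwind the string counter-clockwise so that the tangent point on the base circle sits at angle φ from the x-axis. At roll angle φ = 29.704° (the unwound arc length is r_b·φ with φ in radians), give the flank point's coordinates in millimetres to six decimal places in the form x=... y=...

x=133.150567 y=5.348588

pitch radius r_p = m·N/2 = 4.734·55/2 = 130.185000
base radius r_b = r_p·cos α = 130.185000·cos 24.668° = 118.304501
roll angle φ = 29.704° = 0.51843260 rad
x = r_b·(cos φ + φ·sin φ) = 118.304501·(0.86859692 + 0.51843260·0.49551931) = 133.150567
y = r_b·(sin φ − φ·cos φ) = 118.304501·(0.49551931 − 0.51843260·0.86859692) = 5.348588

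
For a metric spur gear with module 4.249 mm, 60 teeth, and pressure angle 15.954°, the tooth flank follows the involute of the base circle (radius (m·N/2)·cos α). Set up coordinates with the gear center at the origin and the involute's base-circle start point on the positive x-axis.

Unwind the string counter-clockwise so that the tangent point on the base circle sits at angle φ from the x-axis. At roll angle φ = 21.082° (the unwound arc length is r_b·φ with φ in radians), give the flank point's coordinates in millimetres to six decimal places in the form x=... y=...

x=130.578045 y=2.007726

pitch radius r_p = m·N/2 = 4.249·60/2 = 127.470000
base radius r_b = r_p·cos α = 127.470000·cos 15.954° = 122.560197
roll angle φ = 21.082° = 0.36795031 rad
x = r_b·(cos φ + φ·sin φ) = 122.560197·(0.93306659 + 0.36795031·0.35970369) = 130.578045
y = r_b·(sin φ − φ·cos φ) = 122.560197·(0.35970369 − 0.36795031·0.93306659) = 2.007726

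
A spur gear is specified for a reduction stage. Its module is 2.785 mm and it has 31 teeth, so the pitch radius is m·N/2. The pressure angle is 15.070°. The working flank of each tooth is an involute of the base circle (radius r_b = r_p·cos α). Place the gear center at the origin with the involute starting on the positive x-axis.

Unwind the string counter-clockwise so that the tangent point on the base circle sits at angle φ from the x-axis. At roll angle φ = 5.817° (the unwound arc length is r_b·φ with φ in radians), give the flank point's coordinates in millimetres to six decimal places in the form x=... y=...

pitch radius r_p = m·N/2 = 2.785·31/2 = 43.167500
base radius r_b = r_p·cos α = 43.167500·cos 15.070° = 41.682922
roll angle φ = 5.817° = 0.10152580 rad
x = r_b·(cos φ + φ·sin φ) = 41.682922·(0.99485068 + 0.10152580·0.10135148) = 41.897192
y = r_b·(sin φ − φ·cos φ) = 41.682922·(0.10135148 − 0.10152580·0.99485068) = 0.014525

x=41.897192 y=0.014525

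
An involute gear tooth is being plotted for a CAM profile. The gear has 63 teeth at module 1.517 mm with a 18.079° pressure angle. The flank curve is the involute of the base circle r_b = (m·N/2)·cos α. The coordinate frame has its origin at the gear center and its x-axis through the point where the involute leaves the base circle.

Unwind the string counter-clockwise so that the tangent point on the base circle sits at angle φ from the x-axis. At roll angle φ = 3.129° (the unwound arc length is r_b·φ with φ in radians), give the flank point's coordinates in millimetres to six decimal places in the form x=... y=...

pitch radius r_p = m·N/2 = 1.517·63/2 = 47.785500
base radius r_b = r_p·cos α = 47.785500·cos 18.079° = 45.426308
roll angle φ = 3.129° = 0.05461135 rad
x = r_b·(cos φ + φ·sin φ) = 45.426308·(0.99850917 + 0.05461135·0.05458421) = 45.493997
y = r_b·(sin φ − φ·cos φ) = 45.426308·(0.05458421 − 0.05461135·0.99850917) = 0.002466

x=45.493997 y=0.002466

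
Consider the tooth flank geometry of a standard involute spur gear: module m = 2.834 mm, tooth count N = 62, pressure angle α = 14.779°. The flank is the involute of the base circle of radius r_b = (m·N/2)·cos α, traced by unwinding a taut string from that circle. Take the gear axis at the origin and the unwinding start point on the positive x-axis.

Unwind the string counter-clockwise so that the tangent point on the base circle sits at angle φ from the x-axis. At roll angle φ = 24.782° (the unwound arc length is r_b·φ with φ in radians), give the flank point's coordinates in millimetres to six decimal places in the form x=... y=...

x=92.525725 y=2.248661

pitch radius r_p = m·N/2 = 2.834·62/2 = 87.854000
base radius r_b = r_p·cos α = 87.854000·cos 14.779° = 84.947522
roll angle φ = 24.782° = 0.43252750 rad
x = r_b·(cos φ + φ·sin φ) = 84.947522·(0.90790921 + 0.43252750·0.41916688) = 92.525725
y = r_b·(sin φ − φ·cos φ) = 84.947522·(0.41916688 − 0.43252750·0.90790921) = 2.248661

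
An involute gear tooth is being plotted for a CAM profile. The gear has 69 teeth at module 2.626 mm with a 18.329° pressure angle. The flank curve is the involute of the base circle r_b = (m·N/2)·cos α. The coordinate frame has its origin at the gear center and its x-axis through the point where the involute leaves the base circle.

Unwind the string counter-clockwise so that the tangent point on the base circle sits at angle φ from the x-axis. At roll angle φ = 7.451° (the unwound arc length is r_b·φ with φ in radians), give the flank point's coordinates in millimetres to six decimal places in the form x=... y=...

pitch radius r_p = m·N/2 = 2.626·69/2 = 90.597000
base radius r_b = r_p·cos α = 90.597000·cos 18.329° = 86.000691
roll angle φ = 7.451° = 0.13004448 rad
x = r_b·(cos φ + φ·sin φ) = 86.000691·(0.99155613 + 0.13004448·0.12967825) = 86.724822
y = r_b·(sin φ − φ·cos φ) = 86.000691·(0.12967825 − 0.13004448·0.99155613) = 0.062939

x=86.724822 y=0.062939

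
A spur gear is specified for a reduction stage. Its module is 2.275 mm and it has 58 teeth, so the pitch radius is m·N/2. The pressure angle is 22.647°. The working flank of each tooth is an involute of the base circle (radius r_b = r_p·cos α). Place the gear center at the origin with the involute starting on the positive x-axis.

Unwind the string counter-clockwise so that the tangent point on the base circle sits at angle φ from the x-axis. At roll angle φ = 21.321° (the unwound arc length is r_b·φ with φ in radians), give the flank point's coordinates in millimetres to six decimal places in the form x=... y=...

pitch radius r_p = m·N/2 = 2.275·58/2 = 65.975000
base radius r_b = r_p·cos α = 65.975000·cos 22.647° = 60.887976
roll angle φ = 21.321° = 0.37212165 rad
x = r_b·(cos φ + φ·sin φ) = 60.887976·(0.93155803 + 0.37212165·0.36359269) = 64.958869
y = r_b·(sin φ − φ·cos φ) = 60.887976·(0.36359269 − 0.37212165·0.93155803) = 1.031429

x=64.958869 y=1.031429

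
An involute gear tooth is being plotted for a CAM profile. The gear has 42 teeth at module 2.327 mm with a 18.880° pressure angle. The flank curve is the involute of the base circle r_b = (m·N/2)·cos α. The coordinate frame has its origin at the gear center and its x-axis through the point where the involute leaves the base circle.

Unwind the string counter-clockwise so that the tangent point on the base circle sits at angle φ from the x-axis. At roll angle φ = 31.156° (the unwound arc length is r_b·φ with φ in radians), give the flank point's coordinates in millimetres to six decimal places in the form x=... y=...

x=52.576838 y=2.405677

pitch radius r_p = m·N/2 = 2.327·42/2 = 48.867000
base radius r_b = r_p·cos α = 48.867000·cos 18.880° = 46.237876
roll angle φ = 31.156° = 0.54377478 rad
x = r_b·(cos φ + φ·sin φ) = 46.237876·(0.85576182 + 0.54377478·0.51736998) = 52.576838
y = r_b·(sin φ − φ·cos φ) = 46.237876·(0.51736998 − 0.54377478·0.85576182) = 2.405677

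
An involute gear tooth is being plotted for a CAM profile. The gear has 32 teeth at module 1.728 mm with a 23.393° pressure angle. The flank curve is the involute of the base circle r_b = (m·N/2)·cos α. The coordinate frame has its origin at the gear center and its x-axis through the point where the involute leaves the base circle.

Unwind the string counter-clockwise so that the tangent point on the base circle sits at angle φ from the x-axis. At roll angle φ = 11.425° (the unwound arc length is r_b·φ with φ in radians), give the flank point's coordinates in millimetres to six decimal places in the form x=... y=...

x=25.874905 y=0.066798

pitch radius r_p = m·N/2 = 1.728·32/2 = 27.648000
base radius r_b = r_p·cos α = 27.648000·cos 23.393° = 25.375421
roll angle φ = 11.425° = 0.19940387 rad
x = r_b·(cos φ + φ·sin φ) = 25.375421·(0.98018484 + 0.19940387·0.19808505) = 25.874905
y = r_b·(sin φ − φ·cos φ) = 25.375421·(0.19808505 − 0.19940387·0.98018484) = 0.066798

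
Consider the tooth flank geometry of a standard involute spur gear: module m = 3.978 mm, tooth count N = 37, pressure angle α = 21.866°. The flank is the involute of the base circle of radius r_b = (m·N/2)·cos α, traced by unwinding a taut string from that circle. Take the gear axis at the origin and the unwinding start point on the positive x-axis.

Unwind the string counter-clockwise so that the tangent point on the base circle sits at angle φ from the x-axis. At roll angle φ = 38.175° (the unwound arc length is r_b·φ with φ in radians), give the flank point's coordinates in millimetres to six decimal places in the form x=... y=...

x=81.816923 y=6.439555

pitch radius r_p = m·N/2 = 3.978·37/2 = 73.593000
base radius r_b = r_p·cos α = 73.593000·cos 21.866° = 68.298530
roll angle φ = 38.175° = 0.66627944 rad
x = r_b·(cos φ + φ·sin φ) = 68.298530·(0.78612665 + 0.66627944·0.61806544) = 81.816923
y = r_b·(sin φ − φ·cos φ) = 68.298530·(0.61806544 − 0.66627944·0.78612665) = 6.439555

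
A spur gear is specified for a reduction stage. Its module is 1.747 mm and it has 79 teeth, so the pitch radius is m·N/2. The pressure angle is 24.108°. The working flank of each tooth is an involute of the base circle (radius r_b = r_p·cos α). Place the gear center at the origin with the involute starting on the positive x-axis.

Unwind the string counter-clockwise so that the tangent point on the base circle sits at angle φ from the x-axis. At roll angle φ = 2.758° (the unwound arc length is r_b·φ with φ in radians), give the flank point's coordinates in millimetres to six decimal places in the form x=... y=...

pitch radius r_p = m·N/2 = 1.747·79/2 = 69.006500
base radius r_b = r_p·cos α = 69.006500·cos 24.108° = 62.987557
roll angle φ = 2.758° = 0.04813618 rad
x = r_b·(cos φ + φ·sin φ) = 62.987557·(0.99884168 + 0.04813618·0.04811759) = 63.060488
y = r_b·(sin φ − φ·cos φ) = 62.987557·(0.04811759 − 0.04813618·0.99884168) = 0.002341

x=63.060488 y=0.002341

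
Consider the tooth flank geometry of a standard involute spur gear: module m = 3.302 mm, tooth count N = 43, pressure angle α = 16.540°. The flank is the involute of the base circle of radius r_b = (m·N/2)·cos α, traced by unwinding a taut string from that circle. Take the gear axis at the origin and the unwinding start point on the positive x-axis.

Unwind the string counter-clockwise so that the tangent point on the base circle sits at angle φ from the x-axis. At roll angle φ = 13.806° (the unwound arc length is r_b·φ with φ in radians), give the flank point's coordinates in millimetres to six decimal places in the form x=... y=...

pitch radius r_p = m·N/2 = 3.302·43/2 = 70.993000
base radius r_b = r_p·cos α = 70.993000·cos 16.540° = 68.055396
roll angle φ = 13.806° = 0.24096016 rad
x = r_b·(cos φ + φ·sin φ) = 68.055396·(0.97110930 + 0.24096016·0.23863515) = 70.002520
y = r_b·(sin φ − φ·cos φ) = 68.055396·(0.23863515 − 0.24096016·0.97110930) = 0.315539

x=70.002520 y=0.315539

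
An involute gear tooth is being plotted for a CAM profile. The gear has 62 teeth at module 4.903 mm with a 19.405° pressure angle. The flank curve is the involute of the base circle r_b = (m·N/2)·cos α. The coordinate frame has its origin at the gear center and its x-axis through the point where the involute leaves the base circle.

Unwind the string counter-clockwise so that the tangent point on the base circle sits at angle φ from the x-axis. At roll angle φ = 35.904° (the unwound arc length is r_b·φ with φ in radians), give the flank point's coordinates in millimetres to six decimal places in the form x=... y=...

x=168.802488 y=11.303504

pitch radius r_p = m·N/2 = 4.903·62/2 = 151.993000
base radius r_b = r_p·cos α = 151.993000·cos 19.405° = 143.358835
roll angle φ = 35.904° = 0.62664301 rad
x = r_b·(cos φ + φ·sin φ) = 143.358835·(0.81000070 + 0.62664301·0.58642891) = 168.802488
y = r_b·(sin φ − φ·cos φ) = 143.358835·(0.58642891 − 0.62664301·0.81000070) = 11.303504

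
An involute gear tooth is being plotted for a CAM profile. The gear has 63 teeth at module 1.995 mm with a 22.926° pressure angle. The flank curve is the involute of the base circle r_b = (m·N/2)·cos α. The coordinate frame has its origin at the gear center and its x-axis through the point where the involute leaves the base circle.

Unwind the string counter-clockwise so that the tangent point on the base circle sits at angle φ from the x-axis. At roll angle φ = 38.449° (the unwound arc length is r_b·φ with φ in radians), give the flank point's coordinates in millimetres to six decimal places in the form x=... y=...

x=69.479657 y=5.571836

pitch radius r_p = m·N/2 = 1.995·63/2 = 62.842500
base radius r_b = r_p·cos α = 62.842500·cos 22.926° = 57.878491
roll angle φ = 38.449° = 0.67106164 rad
x = r_b·(cos φ + φ·sin φ) = 57.878491·(0.78316196 + 0.67106164·0.62181778) = 69.479657
y = r_b·(sin φ − φ·cos φ) = 57.878491·(0.62181778 − 0.67106164·0.78316196) = 5.571836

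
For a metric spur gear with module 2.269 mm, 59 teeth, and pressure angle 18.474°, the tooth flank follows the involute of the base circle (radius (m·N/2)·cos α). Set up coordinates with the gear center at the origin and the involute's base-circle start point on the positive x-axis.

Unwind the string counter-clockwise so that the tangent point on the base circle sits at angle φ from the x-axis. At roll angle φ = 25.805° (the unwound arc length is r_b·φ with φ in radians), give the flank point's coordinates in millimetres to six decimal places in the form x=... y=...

x=69.602184 y=1.894377

pitch radius r_p = m·N/2 = 2.269·59/2 = 66.935500
base radius r_b = r_p·cos α = 66.935500·cos 18.474° = 63.486149
roll angle φ = 25.805° = 0.45038221 rad
x = r_b·(cos φ + φ·sin φ) = 63.486149·(0.90028079 + 0.45038221·0.43530967) = 69.602184
y = r_b·(sin φ − φ·cos φ) = 63.486149·(0.43530967 − 0.45038221·0.90028079) = 1.894377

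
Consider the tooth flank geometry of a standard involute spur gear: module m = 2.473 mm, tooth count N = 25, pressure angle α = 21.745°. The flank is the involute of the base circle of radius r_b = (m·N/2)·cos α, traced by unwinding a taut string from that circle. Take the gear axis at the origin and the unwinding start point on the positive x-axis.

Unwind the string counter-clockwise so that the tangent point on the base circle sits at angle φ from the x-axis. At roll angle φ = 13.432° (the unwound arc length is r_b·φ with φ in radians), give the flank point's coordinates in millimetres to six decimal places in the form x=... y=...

pitch radius r_p = m·N/2 = 2.473·25/2 = 30.912500
base radius r_b = r_p·cos α = 30.912500·cos 21.745° = 28.712825
roll angle φ = 13.432° = 0.23443263 rad
x = r_b·(cos φ + φ·sin φ) = 28.712825·(0.97264629 + 0.23443263·0.23229117) = 29.491026
y = r_b·(sin φ − φ·cos φ) = 28.712825·(0.23229117 − 0.23443263·0.97264629) = 0.122637

x=29.491026 y=0.122637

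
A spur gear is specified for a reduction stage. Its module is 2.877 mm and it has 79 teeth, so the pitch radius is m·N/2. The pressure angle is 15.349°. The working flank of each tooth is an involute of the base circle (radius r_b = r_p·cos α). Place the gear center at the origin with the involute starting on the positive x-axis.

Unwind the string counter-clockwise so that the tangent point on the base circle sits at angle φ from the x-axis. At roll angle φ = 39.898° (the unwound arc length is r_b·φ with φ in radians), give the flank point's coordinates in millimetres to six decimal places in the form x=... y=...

pitch radius r_p = m·N/2 = 2.877·79/2 = 113.641500
base radius r_b = r_p·cos α = 113.641500·cos 15.349° = 109.588067
roll angle φ = 39.898° = 0.69635146 rad
x = r_b·(cos φ + φ·sin φ) = 109.588067·(0.76718754 + 0.69635146·0.64142285) = 133.022739
y = r_b·(sin φ − φ·cos φ) = 109.588067·(0.64142285 − 0.69635146·0.76718754) = 11.746820

x=133.022739 y=11.746820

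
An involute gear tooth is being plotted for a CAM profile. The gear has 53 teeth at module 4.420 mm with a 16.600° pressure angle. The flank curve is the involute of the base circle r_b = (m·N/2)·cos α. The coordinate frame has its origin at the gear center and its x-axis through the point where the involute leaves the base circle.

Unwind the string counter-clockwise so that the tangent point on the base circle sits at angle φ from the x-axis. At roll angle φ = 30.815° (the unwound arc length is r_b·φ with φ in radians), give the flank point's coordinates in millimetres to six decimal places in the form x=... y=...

pitch radius r_p = m·N/2 = 4.420·53/2 = 117.130000
base radius r_b = r_p·cos α = 117.130000·cos 16.600° = 112.248323
roll angle φ = 30.815° = 0.53782321 rad
x = r_b·(cos φ + φ·sin φ) = 112.248323·(0.85882581 + 0.53782321·0.51226772) = 127.327234
y = r_b·(sin φ − φ·cos φ) = 112.248323·(0.51226772 − 0.53782321·0.85882581) = 5.654090

x=127.327234 y=5.654090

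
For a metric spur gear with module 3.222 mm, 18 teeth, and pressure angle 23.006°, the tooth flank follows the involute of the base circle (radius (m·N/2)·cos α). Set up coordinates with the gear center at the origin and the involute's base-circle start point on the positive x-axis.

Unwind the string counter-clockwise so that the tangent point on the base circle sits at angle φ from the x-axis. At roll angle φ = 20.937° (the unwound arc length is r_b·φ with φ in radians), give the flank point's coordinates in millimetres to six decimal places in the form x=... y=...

x=28.414647 y=0.428370

pitch radius r_p = m·N/2 = 3.222·18/2 = 28.998000
base radius r_b = r_p·cos α = 28.998000·cos 23.006° = 26.691613
roll angle φ = 20.937° = 0.36541959 rad
x = r_b·(cos φ + φ·sin φ) = 26.691613·(0.93397391 + 0.36541959·0.35734121) = 28.414647
y = r_b·(sin φ − φ·cos φ) = 26.691613·(0.35734121 − 0.36541959·0.93397391) = 0.428370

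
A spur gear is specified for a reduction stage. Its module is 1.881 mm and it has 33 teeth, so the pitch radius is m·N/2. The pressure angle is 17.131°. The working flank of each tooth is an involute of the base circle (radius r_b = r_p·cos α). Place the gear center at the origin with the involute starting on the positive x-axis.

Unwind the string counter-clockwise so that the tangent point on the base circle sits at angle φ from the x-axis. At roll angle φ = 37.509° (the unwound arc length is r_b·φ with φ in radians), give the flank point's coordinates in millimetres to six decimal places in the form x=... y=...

pitch radius r_p = m·N/2 = 1.881·33/2 = 31.036500
base radius r_b = r_p·cos α = 31.036500·cos 17.131° = 29.659528
roll angle φ = 37.509° = 0.65465555 rad
x = r_b·(cos φ + φ·sin φ) = 29.659528·(0.79325771 + 0.65465555·0.60888604) = 35.350252
y = r_b·(sin φ − φ·cos φ) = 29.659528·(0.60888604 − 0.65465555·0.79325771) = 2.656767

x=35.350252 y=2.656767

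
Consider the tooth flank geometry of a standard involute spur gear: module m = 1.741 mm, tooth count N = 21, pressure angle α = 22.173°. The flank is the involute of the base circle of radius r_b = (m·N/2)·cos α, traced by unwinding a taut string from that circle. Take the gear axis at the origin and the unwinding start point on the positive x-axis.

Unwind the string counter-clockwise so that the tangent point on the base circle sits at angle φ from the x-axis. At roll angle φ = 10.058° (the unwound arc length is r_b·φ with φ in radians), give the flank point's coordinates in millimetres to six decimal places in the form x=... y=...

pitch radius r_p = m·N/2 = 1.741·21/2 = 18.280500
base radius r_b = r_p·cos α = 18.280500·cos 22.173° = 16.928630
roll angle φ = 10.058° = 0.17554522 rad
x = r_b·(cos φ + φ·sin φ) = 16.928630·(0.98463147 + 0.17554522·0.17464500) = 17.187462
y = r_b·(sin φ − φ·cos φ) = 16.928630·(0.17464500 − 0.17554522·0.98463147) = 0.030432

x=17.187462 y=0.030432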